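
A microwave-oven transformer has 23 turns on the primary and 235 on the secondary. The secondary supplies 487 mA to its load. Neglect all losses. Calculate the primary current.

I_p ≈ 4.98 A

For an ideal transformer I_p/I_s = N_s/N_p, so I_p = 0.487 × 235/23 = 4.98 A.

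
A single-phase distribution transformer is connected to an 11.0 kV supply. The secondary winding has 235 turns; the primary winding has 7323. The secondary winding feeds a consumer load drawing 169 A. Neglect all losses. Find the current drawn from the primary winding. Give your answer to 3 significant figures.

I_p ≈ 5.42 A

For an ideal transformer I_p N_p = I_s N_s, so I_p = 169 × 235/7323 = 5.42 A.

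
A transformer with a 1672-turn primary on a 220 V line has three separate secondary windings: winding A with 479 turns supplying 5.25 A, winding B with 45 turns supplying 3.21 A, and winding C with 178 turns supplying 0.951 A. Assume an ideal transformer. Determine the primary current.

V_A = 220 × 479/1672 = 63.026 V; V_B = 220 × 45/1672 = 5.9211 V; V_C = 220 × 178/1672 = 23.421 V.
P_out = V_A I_A + V_B I_B + V_C I_C = 63.026×5.25 + 5.9211×3.21 + 23.421×0.951 = 330.89 + 19.007 + 22.273 = 372.17 W.
Ideal ⇒ P_in = P_out, so I_p = P_out/V_p = 372.17/220 = 1.69 A.

I_p ≈ 1.69 A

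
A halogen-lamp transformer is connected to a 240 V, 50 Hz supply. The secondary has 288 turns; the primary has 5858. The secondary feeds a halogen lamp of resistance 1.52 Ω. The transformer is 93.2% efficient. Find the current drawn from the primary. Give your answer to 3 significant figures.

I_p ≈ 0.409 A

V_s = 240 × 288/5858 = 11.799 V.
I_s = V_s/R = 11.799/1.52 = 7.7627 A.
P_out = V_s I_s = 11.799 × 7.7627 = 91.594 W.
P_in = P_out/η = 91.594/0.932 = 98.276 W.
I_p = P_in/V_p = 98.276/240 = 0.409 A.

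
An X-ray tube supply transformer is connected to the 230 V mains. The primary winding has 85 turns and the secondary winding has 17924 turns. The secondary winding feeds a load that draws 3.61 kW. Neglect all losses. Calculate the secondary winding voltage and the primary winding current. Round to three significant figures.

V_s ≈ 48500 V, I_p ≈ 15.7 A

V_s = V_p × N_s/N_p = 230 × 17924/85 = 48500 V.
I_s = P/V_s = 3610/48500 = 0.074433 A.
I_p = I_s × N_s/N_p = 0.074433 × 17924/85 = 15.7 A.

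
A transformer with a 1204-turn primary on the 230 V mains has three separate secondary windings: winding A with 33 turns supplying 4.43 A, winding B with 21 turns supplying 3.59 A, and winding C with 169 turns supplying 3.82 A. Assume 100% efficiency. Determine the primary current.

I_p ≈ 0.720 A

V_A = 230 × 33/1204 = 6.3040 V; V_B = 230 × 21/1204 = 4.0116 V; V_C = 230 × 169/1204 = 32.284 V.
P_out = V_A I_A + V_B I_B + V_C I_C = 6.3040×4.43 + 4.0116×3.59 + 32.284×3.82 = 27.927 + 14.402 + 123.33 = 165.65 W.
Ideal ⇒ P_in = P_out, so I_p = P_out/V_p = 165.65/230 = 0.720 A.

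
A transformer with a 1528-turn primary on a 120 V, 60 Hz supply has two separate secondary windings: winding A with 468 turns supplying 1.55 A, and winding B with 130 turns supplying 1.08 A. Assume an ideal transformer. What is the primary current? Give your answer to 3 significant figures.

I_p ≈ 0.567 A

V_A = 120 × 468/1528 = 36.754 V; V_B = 120 × 130/1528 = 10.209 V.
P_out = V_A I_A + V_B I_B = 36.754×1.55 + 10.209×1.08 = 56.969 + 11.026 = 67.995 W.
Ideal ⇒ P_in = P_out, so I_p = P_out/V_p = 67.995/120 = 0.567 A.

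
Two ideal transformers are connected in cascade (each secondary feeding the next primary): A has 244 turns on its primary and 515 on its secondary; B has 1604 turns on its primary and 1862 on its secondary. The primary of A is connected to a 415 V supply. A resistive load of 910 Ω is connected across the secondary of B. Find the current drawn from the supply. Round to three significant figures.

I_supply ≈ 2.74 A

After A: V = 415.00 × 515/244 = 875.92 V.
After B: V = 875.92 × 1862/1604 = 1016.8 V.
I_load = 1016.8/910 = 1.1174 A, so P_out = 1016.8 × 1.1174 = 1136.2 W.
All ideal ⇒ P_in = P_out, so I_supply = 1136.2/415 = 2.74 A.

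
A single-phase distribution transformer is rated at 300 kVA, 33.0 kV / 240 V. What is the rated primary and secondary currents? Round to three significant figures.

I_p ≈ 9.09 A, I_s ≈ 1250 A

I_p = S/V_p = 300000/33000 = 9.09 A.
I_s = S/V_s = 300000/240 = 1250 A.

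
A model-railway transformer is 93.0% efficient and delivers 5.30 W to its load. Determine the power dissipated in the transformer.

P_in = P_out/η = 5.30/0.930 = 5.69892 W.
P_loss = P_in − P_out = 5.69892 − 5.30 = 0.399 W.

P_loss ≈ 0.399 W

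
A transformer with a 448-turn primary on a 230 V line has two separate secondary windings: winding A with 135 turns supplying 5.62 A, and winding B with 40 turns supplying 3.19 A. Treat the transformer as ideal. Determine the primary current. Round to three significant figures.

V_A = 230 × 135/448 = 69.308 V; V_B = 230 × 40/448 = 20.536 V.
P_out = V_A I_A + V_B I_B = 69.308×5.62 + 20.536×3.19 = 389.51 + 65.509 = 455.02 W.
Ideal ⇒ P_in = P_out, so I_p = P_out/V_p = 455.02/230 = 1.98 A.

I_p ≈ 1.98 A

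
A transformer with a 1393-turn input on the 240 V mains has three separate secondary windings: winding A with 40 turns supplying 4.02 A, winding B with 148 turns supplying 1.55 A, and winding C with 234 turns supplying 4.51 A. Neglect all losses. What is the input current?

V_A = 240 × 40/1393 = 6.8916 V; V_B = 240 × 148/1393 = 25.499 V; V_C = 240 × 234/1393 = 40.316 V.
P_out = V_A I_A + V_B I_B + V_C I_C = 6.8916×4.02 + 25.499×1.55 + 40.316×4.51 = 27.704 + 39.523 + 181.82 = 249.05 W.
Ideal ⇒ P_in = P_out, so I_in = P_out/V_in = 249.05/240 = 1.04 A.

I_in ≈ 1.04 A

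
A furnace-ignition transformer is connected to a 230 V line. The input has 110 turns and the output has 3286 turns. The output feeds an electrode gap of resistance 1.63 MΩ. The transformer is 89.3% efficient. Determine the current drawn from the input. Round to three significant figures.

I_in ≈ 0.141 A

V_out = 230 × 3286/110 = 6870.7 V.
I_out = V_out/R = 6870.7/(1.63×10^6) = 0.0042152 A.
P_out = V_out I_out = 6870.7 × 0.0042152 = 28.961 W.
P_in = P_out/η = 28.961/0.893 = 32.431 W.
I_in = P_in/V_in = 32.431/230 = 0.141 A.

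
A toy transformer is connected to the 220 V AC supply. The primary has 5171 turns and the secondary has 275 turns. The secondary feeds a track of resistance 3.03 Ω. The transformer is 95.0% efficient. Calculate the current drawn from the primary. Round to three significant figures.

V_s = 220 × 275/5171 = 11.700 V.
I_s = V_s/R = 11.700/3.03 = 3.8613 A.
P_out = V_s I_s = 11.700 × 3.8613 = 45.177 W.
P_in = P_out/η = 45.177/0.950 = 47.555 W.
I_p = P_in/V_p = 47.555/220 = 0.216 A.

I_p ≈ 0.216 A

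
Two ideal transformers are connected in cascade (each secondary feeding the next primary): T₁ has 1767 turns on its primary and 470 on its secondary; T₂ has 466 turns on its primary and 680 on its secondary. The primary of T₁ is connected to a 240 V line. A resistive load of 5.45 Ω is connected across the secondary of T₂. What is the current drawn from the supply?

I_supply ≈ 6.63 A

After T₁: V = 240.00 × 470/1767 = 63.837 V.
After T₂: V = 63.837 × 680/466 = 93.153 V.
I_load = 93.153/5.45 = 17.092 A, so P_out = 93.153 × 17.092 = 1592.2 W.
All ideal ⇒ P_in = P_out, so I_supply = 1592.2/240 = 6.63 A.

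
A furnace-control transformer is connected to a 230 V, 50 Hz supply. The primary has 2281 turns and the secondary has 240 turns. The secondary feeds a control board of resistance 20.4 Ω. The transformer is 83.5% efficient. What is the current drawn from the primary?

V_s = 230 × 240/2281 = 24.200 V.
I_s = V_s/R = 24.200/20.4 = 1.1863 A.
P_out = V_s I_s = 24.200 × 1.1863 = 28.708 W.
P_in = P_out/η = 28.708/0.835 = 34.380 W.
I_p = P_in/V_p = 34.380/230 = 0.149 A.

I_p ≈ 0.149 A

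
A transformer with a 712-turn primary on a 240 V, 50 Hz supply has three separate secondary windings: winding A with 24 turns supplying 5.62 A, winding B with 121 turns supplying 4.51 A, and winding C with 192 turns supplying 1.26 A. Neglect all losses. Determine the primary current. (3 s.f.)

I_p ≈ 1.30 A

V_A = 240 × 24/712 = 8.0899 V; V_B = 240 × 121/712 = 40.787 V; V_C = 240 × 192/712 = 64.719 V.
P_out = V_A I_A + V_B I_B + V_C I_C = 8.0899×5.62 + 40.787×4.51 + 64.719×1.26 = 45.465 + 183.95 + 81.546 = 310.96 W.
Ideal ⇒ P_in = P_out, so I_p = P_out/V_p = 310.96/240 = 1.30 A.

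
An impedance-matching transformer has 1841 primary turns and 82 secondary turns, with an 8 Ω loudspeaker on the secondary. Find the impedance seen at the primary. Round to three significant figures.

Z_p = (N_p/N_s)² × Z_s = (1841/82)² × 8 = 4030 Ω.

Z_p ≈ 4030 Ω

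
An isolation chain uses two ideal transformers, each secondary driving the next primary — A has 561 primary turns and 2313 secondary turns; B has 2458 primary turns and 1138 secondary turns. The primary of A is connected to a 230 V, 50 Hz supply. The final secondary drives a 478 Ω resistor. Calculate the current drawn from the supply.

Secondary of A: V = 230.00 × 2313/561 = 948.29 V.
Secondary of B: V = 948.29 × 1138/2458 = 439.04 V.
I_load = 439.04/478 = 0.91849 A, so P_out = 439.04 × 0.91849 = 403.25 W.
All ideal ⇒ P_in = P_out, so I_supply = 403.25/230 = 1.75 A.

I_supply ≈ 1.75 A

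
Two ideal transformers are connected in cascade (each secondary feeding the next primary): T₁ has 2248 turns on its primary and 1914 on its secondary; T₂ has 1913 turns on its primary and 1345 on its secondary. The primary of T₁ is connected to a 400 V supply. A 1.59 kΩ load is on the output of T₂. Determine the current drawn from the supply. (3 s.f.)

Secondary of T₁: V = 400.00 × 1914/2248 = 340.57 V.
Secondary of T₂: V = 340.57 × 1345/1913 = 239.45 V.
I_load = 239.45/1590 = 0.15060 A, so P_out = 239.45 × 0.15060 = 36.060 W.
All ideal ⇒ P_in = P_out, so I_supply = 36.060/400 = 0.0902 A.

I_supply ≈ 0.0902 A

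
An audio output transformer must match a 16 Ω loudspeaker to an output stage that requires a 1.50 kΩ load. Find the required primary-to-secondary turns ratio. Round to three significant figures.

N_p/N_s ≈ 9.68

Z_p/Z_s = (N_p/N_s)², so N_p/N_s = √(1500/16) = √93.8 = 9.68.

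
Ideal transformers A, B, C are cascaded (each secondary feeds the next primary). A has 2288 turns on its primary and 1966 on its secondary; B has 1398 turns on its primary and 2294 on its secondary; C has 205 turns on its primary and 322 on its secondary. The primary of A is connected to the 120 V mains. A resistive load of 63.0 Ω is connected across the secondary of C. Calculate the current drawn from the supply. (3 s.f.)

Secondary of A: V = 120.00 × 1966/2288 = 103.11 V.
Secondary of B: V = 103.11 × 2294/1398 = 169.20 V.
Secondary of C: V = 169.20 × 322/205 = 265.76 V.
I_load = 265.76/63.0 = 4.2185 A, so P_out = 265.76 × 4.2185 = 1121.1 W.
All ideal ⇒ P_in = P_out, so I_supply = 1121.1/120 = 9.34 A.

I_supply ≈ 9.34 A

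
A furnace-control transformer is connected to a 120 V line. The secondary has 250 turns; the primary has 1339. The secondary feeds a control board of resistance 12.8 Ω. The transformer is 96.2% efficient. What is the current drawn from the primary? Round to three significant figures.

V_s = 120 × 250/1339 = 22.405 V.
I_s = V_s/R = 22.405/12.8 = 1.7504 A.
P_out = V_s I_s = 22.405 × 1.7504 = 39.217 W.
P_in = P_out/η = 39.217/0.962 = 40.766 W.
I_p = P_in/V_p = 40.766/120 = 0.340 A.

I_p ≈ 0.340 A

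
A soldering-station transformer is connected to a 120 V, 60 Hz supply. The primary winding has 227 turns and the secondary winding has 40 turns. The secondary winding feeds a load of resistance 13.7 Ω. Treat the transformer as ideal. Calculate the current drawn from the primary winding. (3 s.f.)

V_s = V_p × N_s/N_p = 120 × 40/227 = 21.145 V.
I_s = V_s/R = 21.145/13.7 = 1.5435 A.
For an ideal transformer I_p N_p = I_s N_s, so I_p = 1.5435 × 40/227 = 0.272 A.

I_p ≈ 0.272 A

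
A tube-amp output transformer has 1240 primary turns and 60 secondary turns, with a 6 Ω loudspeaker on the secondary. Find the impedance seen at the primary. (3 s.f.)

Z_p = (N_p/N_s)² × Z_s = (1240/60)² × 6 = 2560 Ω.

Z_p ≈ 2560 Ω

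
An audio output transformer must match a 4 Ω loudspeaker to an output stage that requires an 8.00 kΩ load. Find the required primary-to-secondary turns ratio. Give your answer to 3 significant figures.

N_p/N_s ≈ 44.7

Z_p/Z_s = (N_p/N_s)², so N_p/N_s = √(8000/4) = √2000 = 44.7.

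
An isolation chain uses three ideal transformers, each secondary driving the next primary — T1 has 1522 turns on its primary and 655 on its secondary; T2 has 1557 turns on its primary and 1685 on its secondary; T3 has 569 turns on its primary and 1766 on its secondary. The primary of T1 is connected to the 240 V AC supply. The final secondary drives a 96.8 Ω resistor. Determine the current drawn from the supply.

I_supply ≈ 5.18 A

Secondary of T1: V = 240.00 × 655/1522 = 103.29 V.
Secondary of T2: V = 103.29 × 1685/1557 = 111.78 V.
Secondary of T3: V = 111.78 × 1766/569 = 346.92 V.
I_load = 346.92/96.8 = 3.5839 A, so P_out = 346.92 × 3.5839 = 1243.3 W.
All ideal ⇒ P_in = P_out, so I_supply = 1243.3/240 = 5.18 A.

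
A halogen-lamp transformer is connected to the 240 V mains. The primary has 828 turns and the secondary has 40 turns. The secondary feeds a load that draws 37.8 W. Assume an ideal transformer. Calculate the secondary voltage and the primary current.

V_s = V_p × N_s/N_p = 240 × 40/828 = 11.594 V.
I_s = P/V_s = 37.8/11.594 = 3.2602 A.
I_p = I_s × N_s/N_p = 3.2602 × 40/828 = 0.158 A.

V_s ≈ 11.6 V, I_p ≈ 0.158 A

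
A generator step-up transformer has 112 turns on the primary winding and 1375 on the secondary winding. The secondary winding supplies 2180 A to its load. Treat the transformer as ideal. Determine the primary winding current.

For an ideal transformer I_p/I_s = N_s/N_p, so I_p = 2180 × 1375/112 = 26800 A.

I_p ≈ 26800 A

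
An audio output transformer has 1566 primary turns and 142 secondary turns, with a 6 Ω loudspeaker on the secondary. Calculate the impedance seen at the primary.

Z_p ≈ 730 Ω

Z_p = (N_p/N_s)² × Z_s = (1566/142)² × 6 = 730 Ω.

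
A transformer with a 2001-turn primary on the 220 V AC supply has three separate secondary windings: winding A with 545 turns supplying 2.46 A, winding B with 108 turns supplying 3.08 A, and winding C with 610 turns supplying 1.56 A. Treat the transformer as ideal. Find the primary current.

I_p ≈ 1.31 A

V_A = 220 × 545/2001 = 59.920 V; V_B = 220 × 108/2001 = 11.874 V; V_C = 220 × 610/2001 = 67.066 V.
P_out = V_A I_A + V_B I_B + V_C I_C = 59.920×2.46 + 11.874×3.08 + 67.066×1.56 = 147.40 + 36.572 + 104.62 = 288.60 W.
Ideal ⇒ P_in = P_out, so I_p = P_out/V_p = 288.60/220 = 1.31 A.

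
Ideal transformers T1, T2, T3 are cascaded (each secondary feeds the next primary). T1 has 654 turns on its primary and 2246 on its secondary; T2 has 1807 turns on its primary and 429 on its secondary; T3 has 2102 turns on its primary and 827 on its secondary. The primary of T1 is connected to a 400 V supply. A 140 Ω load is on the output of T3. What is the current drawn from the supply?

I_supply ≈ 0.294 A

After T1: V = 400.00 × 2246/654 = 1373.7 V.
After T2: V = 1373.7 × 429/1807 = 326.13 V.
After T3: V = 326.13 × 827/2102 = 128.31 V.
I_load = 128.31/140 = 0.91651 A, so P_out = 128.31 × 0.91651 = 117.60 W.
All ideal ⇒ P_in = P_out, so I_supply = 117.60/400 = 0.294 A.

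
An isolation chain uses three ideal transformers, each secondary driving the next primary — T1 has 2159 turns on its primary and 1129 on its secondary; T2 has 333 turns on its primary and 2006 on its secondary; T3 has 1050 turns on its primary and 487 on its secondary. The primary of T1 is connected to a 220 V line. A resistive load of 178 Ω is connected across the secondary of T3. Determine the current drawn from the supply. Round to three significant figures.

I_supply ≈ 2.64 A

Secondary of T1: V = 220.00 × 1129/2159 = 115.04 V.
Secondary of T2: V = 115.04 × 2006/333 = 693.03 V.
Secondary of T3: V = 693.03 × 487/1050 = 321.43 V.
I_load = 321.43/178 = 1.8058 A, so P_out = 321.43 × 1.8058 = 580.44 W.
All ideal ⇒ P_in = P_out, so I_supply = 580.44/220 = 2.64 A.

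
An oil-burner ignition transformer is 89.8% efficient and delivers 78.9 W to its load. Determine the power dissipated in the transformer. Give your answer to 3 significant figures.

P_loss ≈ 8.96 W

P_in = P_out/η = 78.9/0.898 = 87.8619 W.
P_loss = P_in − P_out = 87.8619 − 78.9 = 8.96 W.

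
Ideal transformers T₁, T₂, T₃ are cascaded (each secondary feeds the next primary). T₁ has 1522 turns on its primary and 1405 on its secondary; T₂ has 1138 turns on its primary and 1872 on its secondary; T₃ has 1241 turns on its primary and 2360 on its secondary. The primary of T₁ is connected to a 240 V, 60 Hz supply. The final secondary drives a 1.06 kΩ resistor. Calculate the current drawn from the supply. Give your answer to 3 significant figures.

I_supply ≈ 1.89 A

Secondary of T₁: V = 240.00 × 1405/1522 = 221.55 V.
Secondary of T₂: V = 221.55 × 1872/1138 = 364.45 V.
Secondary of T₃: V = 364.45 × 2360/1241 = 693.07 V.
I_load = 693.07/1060 = 0.65384 A, so P_out = 693.07 × 0.65384 = 453.16 W.
All ideal ⇒ P_in = P_out, so I_supply = 453.16/240 = 1.89 A.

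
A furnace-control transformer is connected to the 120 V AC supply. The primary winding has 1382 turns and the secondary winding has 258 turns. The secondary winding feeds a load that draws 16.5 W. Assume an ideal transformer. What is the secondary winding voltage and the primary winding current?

V_s = V_p × N_s/N_p = 120 × 258/1382 = 22.402 V.
I_s = P/V_s = 16.5/22.402 = 0.73653 A.
I_p = I_s × N_s/N_p = 0.73653 × 258/1382 = 0.137 A.

V_s ≈ 22.4 V, I_p ≈ 0.137 A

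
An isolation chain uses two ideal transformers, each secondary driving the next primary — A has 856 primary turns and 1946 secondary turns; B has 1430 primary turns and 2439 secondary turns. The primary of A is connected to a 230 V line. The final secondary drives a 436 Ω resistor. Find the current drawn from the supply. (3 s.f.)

Secondary of A: V = 230.00 × 1946/856 = 522.87 V.
Secondary of B: V = 522.87 × 2439/1430 = 891.81 V.
I_load = 891.81/436 = 2.0454 A, so P_out = 891.81 × 2.0454 = 1824.1 W.
All ideal ⇒ P_in = P_out, so I_supply = 1824.1/230 = 7.93 A.

I_supply ≈ 7.93 A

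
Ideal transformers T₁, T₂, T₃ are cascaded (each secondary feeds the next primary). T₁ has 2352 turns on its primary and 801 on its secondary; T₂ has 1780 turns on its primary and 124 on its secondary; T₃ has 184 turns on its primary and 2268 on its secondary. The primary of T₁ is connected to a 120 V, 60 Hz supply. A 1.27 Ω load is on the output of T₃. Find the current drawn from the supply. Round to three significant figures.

I_supply ≈ 8.08 A

Secondary of T₁: V = 120.00 × 801/2352 = 40.867 V.
Secondary of T₂: V = 40.867 × 124/1780 = 2.8469 V.
Secondary of T₃: V = 2.8469 × 2268/184 = 35.092 V.
I_load = 35.092/1.27 = 27.631 A, so P_out = 35.092 × 27.631 = 969.62 W.
All ideal ⇒ P_in = P_out, so I_supply = 969.62/120 = 8.08 A.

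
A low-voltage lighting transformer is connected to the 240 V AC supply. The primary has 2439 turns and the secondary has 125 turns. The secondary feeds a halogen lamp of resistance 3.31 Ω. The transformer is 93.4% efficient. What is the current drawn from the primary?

V_s = 240 × 125/2439 = 12.300 V.
I_s = V_s/R = 12.300/3.31 = 3.7160 A.
P_out = V_s I_s = 12.300 × 3.7160 = 45.708 W.
P_in = P_out/η = 45.708/0.934 = 48.938 W.
I_p = P_in/V_p = 48.938/240 = 0.204 A.

I_p ≈ 0.204 A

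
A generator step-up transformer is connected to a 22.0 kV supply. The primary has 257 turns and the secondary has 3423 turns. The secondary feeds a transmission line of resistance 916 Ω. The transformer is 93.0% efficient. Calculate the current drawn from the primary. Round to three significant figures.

V_s = 22000 × 3423/257 = 293020 V.
I_s = V_s/R = 293020/916 = 319.89 A.
P_out = V_s I_s = 293020 × 319.89 = 9.3734×10^7 W.
P_in = P_out/η = 9.3734×10^7/0.930 = 1.0079×10^8 W.
I_p = P_in/V_p = 1.0079×10^8/22000 = 4580 A.

I_p ≈ 4580 A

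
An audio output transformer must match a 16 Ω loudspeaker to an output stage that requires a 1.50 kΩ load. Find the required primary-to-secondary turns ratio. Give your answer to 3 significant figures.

Z_p/Z_s = (N_p/N_s)², so N_p/N_s = √(1500/16) = √93.8 = 9.68.

N_p/N_s ≈ 9.68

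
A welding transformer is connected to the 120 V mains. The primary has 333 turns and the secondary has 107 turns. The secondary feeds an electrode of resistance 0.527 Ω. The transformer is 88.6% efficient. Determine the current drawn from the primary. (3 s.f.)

V_s = 120 × 107/333 = 38.559 V.
I_s = V_s/R = 38.559/0.527 = 73.166 A.
P_out = V_s I_s = 38.559 × 73.166 = 2821.2 W.
P_in = P_out/η = 2821.2/0.886 = 3184.2 W.
I_p = P_in/V_p = 3184.2/120 = 26.5 A.

I_p ≈ 26.5 A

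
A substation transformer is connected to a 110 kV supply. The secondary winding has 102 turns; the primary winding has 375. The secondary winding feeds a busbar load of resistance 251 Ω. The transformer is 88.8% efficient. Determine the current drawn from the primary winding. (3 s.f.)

I_p ≈ 36.5 A

V_s = 110000 × 102/375 = 29920 V.
I_s = V_s/R = 29920/251 = 119.20 A.
P_out = V_s I_s = 29920 × 119.20 = 3.5666×10^6 W.
P_in = P_out/η = 3.5666×10^6/0.888 = 4.0164×10^6 W.
I_p = P_in/V_p = 4.0164×10^6/110000 = 36.5 A.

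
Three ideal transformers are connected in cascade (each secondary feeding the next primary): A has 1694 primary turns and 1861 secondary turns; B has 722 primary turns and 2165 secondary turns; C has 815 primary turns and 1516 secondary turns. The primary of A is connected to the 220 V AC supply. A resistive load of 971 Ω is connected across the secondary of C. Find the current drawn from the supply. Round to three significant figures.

Secondary of A: V = 220.00 × 1861/1694 = 241.69 V.
Secondary of B: V = 241.69 × 2165/722 = 724.73 V.
Secondary of C: V = 724.73 × 1516/815 = 1348.1 V.
I_load = 1348.1/971 = 1.3883 A, so P_out = 1348.1 × 1.3883 = 1871.6 W.
All ideal ⇒ P_in = P_out, so I_supply = 1871.6/220 = 8.51 A.

I_supply ≈ 8.51 A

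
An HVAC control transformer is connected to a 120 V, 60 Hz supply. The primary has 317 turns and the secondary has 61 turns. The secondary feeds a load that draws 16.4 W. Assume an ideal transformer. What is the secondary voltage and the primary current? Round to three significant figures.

V_s ≈ 23.1 V, I_p ≈ 0.137 A

V_s = V_p × N_s/N_p = 120 × 61/317 = 23.091 V.
I_s = P/V_s = 16.4/23.091 = 0.71022 A.
I_p = I_s × N_s/N_p = 0.71022 × 61/317 = 0.137 A.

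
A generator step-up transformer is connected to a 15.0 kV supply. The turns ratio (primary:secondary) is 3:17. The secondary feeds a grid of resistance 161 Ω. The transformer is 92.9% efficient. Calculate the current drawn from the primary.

I_p ≈ 3220 A

V_s = 15000 × 17/3 = 85000 V.
I_s = V_s/R = 85000/161 = 527.95 A.
P_out = V_s I_s = 85000 × 527.95 = 4.4876×10^7 W.
P_in = P_out/η = 4.4876×10^7/0.929 = 4.8305×10^7 W.
I_p = P_in/V_p = 4.8305×10^7/15000 = 3220 A.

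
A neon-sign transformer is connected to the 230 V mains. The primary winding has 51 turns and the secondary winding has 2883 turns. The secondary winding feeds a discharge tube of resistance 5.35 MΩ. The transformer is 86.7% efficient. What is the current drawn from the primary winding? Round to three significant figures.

V_s = 230 × 2883/51 = 13002 V.
I_s = V_s/R = 13002/(5.35×10^6) = 0.0024302 A.
P_out = V_s I_s = 13002 × 0.0024302 = 31.597 W.
P_in = P_out/η = 31.597/0.867 = 36.444 W.
I_p = P_in/V_p = 36.444/230 = 0.158 A.

I_p ≈ 0.158 A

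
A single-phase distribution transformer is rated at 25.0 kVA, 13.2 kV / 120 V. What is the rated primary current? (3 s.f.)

I_p = S/V_p = 25000/13200 = 1.89 A.

I_p ≈ 1.89 A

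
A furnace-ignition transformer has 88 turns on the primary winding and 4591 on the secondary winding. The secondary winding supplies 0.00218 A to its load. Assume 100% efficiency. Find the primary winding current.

For an ideal transformer I_p/I_s = N_s/N_p, so I_p = 0.00218 × 4591/88 = 0.114 A.

I_p ≈ 0.114 A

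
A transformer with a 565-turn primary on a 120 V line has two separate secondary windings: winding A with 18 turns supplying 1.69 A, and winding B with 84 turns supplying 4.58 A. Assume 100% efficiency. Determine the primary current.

V_A = 120 × 18/565 = 3.8230 V; V_B = 120 × 84/565 = 17.841 V.
P_out = V_A I_A + V_B I_B = 3.8230×1.69 + 17.841×4.58 = 6.4609 + 81.710 = 88.171 W.
Ideal ⇒ P_in = P_out, so I_p = P_out/V_p = 88.171/120 = 0.735 A.

I_p ≈ 0.735 A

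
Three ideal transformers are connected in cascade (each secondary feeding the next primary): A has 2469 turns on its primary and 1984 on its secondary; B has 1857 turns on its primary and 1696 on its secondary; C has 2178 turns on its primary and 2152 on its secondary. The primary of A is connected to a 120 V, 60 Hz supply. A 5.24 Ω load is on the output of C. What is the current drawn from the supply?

Secondary of A: V = 120.00 × 1984/2469 = 96.428 V.
Secondary of B: V = 96.428 × 1696/1857 = 88.068 V.
Secondary of C: V = 88.068 × 2152/2178 = 87.016 V.
I_load = 87.016/5.24 = 16.606 A, so P_out = 87.016 × 16.606 = 1445.0 W.
All ideal ⇒ P_in = P_out, so I_supply = 1445.0/120 = 12.0 A.

I_supply ≈ 12.0 A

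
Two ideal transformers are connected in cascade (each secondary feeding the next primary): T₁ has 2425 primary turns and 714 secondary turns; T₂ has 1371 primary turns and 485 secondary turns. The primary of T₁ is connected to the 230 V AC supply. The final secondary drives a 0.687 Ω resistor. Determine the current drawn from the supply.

I_supply ≈ 3.63 A

After T₁: V = 230.00 × 714/2425 = 67.720 V.
After T₂: V = 67.720 × 485/1371 = 23.956 V.
I_load = 23.956/0.687 = 34.871 A, so P_out = 23.956 × 34.871 = 835.37 W.
All ideal ⇒ P_in = P_out, so I_supply = 835.37/230 = 3.63 A.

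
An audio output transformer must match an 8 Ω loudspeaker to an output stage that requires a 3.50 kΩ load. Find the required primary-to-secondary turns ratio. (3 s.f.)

N_p/N_s ≈ 20.9

Z_p/Z_s = (N_p/N_s)², so N_p/N_s = √(3500/8) = √438 = 20.9.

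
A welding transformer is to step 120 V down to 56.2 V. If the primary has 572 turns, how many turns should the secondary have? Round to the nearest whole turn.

N_s = 268 turns

N_s/N_p = V_s/V_p, so N_s = 572 × 56.2/120 = 267.9 ≈ 268 turns.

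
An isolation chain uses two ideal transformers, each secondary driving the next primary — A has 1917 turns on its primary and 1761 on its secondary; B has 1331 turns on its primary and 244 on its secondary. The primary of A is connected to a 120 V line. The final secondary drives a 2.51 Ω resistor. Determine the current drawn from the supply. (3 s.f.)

I_supply ≈ 1.36 A

After A: V = 120.00 × 1761/1917 = 110.23 V.
After B: V = 110.23 × 244/1331 = 20.208 V.
I_load = 20.208/2.51 = 8.0511 A, so P_out = 20.208 × 8.0511 = 162.70 W.
All ideal ⇒ P_in = P_out, so I_supply = 162.70/120 = 1.36 A.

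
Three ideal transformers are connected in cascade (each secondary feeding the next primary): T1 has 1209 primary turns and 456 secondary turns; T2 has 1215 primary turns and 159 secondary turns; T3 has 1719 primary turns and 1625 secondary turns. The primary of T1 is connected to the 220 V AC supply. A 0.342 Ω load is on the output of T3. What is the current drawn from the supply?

I_supply ≈ 1.40 A

After T1: V = 220.00 × 456/1209 = 82.978 V.
After T2: V = 82.978 × 159/1215 = 10.859 V.
After T3: V = 10.859 × 1625/1719 = 10.265 V.
I_load = 10.265/0.342 = 30.015 A, so P_out = 10.265 × 30.015 = 308.10 W.
All ideal ⇒ P_in = P_out, so I_supply = 308.10/220 = 1.40 A.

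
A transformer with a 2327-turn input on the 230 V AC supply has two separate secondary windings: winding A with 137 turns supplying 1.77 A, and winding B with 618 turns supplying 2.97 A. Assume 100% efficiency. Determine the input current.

V_A = 230 × 137/2327 = 13.541 V; V_B = 230 × 618/2327 = 61.083 V.
P_out = V_A I_A + V_B I_B = 13.541×1.77 + 61.083×2.97 = 23.968 + 181.42 = 205.38 W.
Ideal ⇒ P_in = P_out, so I_in = P_out/V_in = 205.38/230 = 0.893 A.

I_in ≈ 0.893 A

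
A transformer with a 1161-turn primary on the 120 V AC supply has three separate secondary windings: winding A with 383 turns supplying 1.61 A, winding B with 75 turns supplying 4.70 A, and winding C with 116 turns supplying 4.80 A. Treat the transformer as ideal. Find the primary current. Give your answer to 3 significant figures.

I_p ≈ 1.31 A

V_A = 120 × 383/1161 = 39.587 V; V_B = 120 × 75/1161 = 7.7519 V; V_C = 120 × 116/1161 = 11.990 V.
P_out = V_A I_A + V_B I_B + V_C I_C = 39.587×1.61 + 7.7519×4.70 + 11.990×4.80 = 63.734 + 36.434 + 57.550 = 157.72 W.
Ideal ⇒ P_in = P_out, so I_p = P_out/V_p = 157.72/120 = 1.31 A.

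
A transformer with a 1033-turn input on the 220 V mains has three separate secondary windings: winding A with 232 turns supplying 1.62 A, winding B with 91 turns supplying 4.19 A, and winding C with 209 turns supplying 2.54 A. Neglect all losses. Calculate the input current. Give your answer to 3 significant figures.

I_in ≈ 1.25 A

V_A = 220 × 232/1033 = 49.409 V; V_B = 220 × 91/1033 = 19.380 V; V_C = 220 × 209/1033 = 44.511 V.
P_out = V_A I_A + V_B I_B + V_C I_C = 49.409×1.62 + 19.380×4.19 + 44.511×2.54 = 80.043 + 81.204 + 113.06 = 274.31 W.
Ideal ⇒ P_in = P_out, so I_in = P_out/V_in = 274.31/220 = 1.25 A.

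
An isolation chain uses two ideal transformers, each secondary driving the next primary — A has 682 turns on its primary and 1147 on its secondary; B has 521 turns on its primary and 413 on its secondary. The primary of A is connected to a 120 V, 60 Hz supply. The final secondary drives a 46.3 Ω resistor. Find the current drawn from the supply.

Secondary of A: V = 120.00 × 1147/682 = 201.82 V.
Secondary of B: V = 201.82 × 413/521 = 159.98 V.
I_load = 159.98/46.3 = 3.4553 A, so P_out = 159.98 × 3.4553 = 552.80 W.
All ideal ⇒ P_in = P_out, so I_supply = 552.80/120 = 4.61 A.

I_supply ≈ 4.61 A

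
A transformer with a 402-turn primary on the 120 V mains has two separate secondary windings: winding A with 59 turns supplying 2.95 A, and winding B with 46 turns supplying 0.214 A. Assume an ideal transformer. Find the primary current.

I_p ≈ 0.457 A

V_A = 120 × 59/402 = 17.612 V; V_B = 120 × 46/402 = 13.731 V.
P_out = V_A I_A + V_B I_B = 17.612×2.95 + 13.731×0.214 = 51.955 + 2.9385 = 54.894 W.
Ideal ⇒ P_in = P_out, so I_p = P_out/V_p = 54.894/120 = 0.457 A.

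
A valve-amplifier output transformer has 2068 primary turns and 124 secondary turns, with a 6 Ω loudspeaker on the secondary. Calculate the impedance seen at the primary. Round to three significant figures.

Z_p ≈ 1670 Ω

Z_p = (N_p/N_s)² × Z_s = (2068/124)² × 6 = 1670 Ω.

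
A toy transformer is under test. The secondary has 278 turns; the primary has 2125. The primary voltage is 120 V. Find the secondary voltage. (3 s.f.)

V_s/V_p = N_s/N_p, so V_s = 120 × 278/2125 = 15.7 V.

V_s ≈ 15.7 V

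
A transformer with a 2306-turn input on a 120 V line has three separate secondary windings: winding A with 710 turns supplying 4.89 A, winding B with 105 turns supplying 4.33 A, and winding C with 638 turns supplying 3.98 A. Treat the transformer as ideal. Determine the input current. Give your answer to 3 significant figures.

V_A = 120 × 710/2306 = 36.947 V; V_B = 120 × 105/2306 = 5.4640 V; V_C = 120 × 638/2306 = 33.200 V.
P_out = V_A I_A + V_B I_B + V_C I_C = 36.947×4.89 + 5.4640×4.33 + 33.200×3.98 = 180.67 + 23.659 + 132.14 = 336.47 W.
Ideal ⇒ P_in = P_out, so I_in = P_out/V_in = 336.47/120 = 2.80 A.

I_in ≈ 2.80 A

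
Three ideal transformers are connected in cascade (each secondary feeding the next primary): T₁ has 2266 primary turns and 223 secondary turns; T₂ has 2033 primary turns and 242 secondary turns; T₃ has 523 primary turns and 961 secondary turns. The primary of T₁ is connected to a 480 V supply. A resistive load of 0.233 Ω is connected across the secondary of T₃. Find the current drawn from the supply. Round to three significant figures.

I_supply ≈ 0.954 A

Secondary of T₁: V = 480.00 × 223/2266 = 47.237 V.
Secondary of T₂: V = 47.237 × 242/2033 = 5.6229 V.
Secondary of T₃: V = 5.6229 × 961/523 = 10.332 V.
I_load = 10.332/0.233 = 44.343 A, so P_out = 10.332 × 44.343 = 458.16 W.
All ideal ⇒ P_in = P_out, so I_supply = 458.16/480 = 0.954 A.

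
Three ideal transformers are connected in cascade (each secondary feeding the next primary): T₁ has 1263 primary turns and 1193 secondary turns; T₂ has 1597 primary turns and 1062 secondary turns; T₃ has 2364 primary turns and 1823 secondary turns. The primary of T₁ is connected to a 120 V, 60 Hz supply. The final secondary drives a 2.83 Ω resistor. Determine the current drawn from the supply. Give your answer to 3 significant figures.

I_supply ≈ 9.95 A

After T₁: V = 120.00 × 1193/1263 = 113.35 V.
After T₂: V = 113.35 × 1062/1597 = 75.377 V.
After T₃: V = 75.377 × 1823/2364 = 58.127 V.
I_load = 58.127/2.83 = 20.540 A, so P_out = 58.127 × 20.540 = 1193.9 W.
All ideal ⇒ P_in = P_out, so I_supply = 1193.9/120 = 9.95 A.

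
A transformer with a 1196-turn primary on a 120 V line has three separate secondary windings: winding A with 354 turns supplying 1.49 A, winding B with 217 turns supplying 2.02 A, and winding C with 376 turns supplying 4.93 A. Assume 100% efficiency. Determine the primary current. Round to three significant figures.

V_A = 120 × 354/1196 = 35.518 V; V_B = 120 × 217/1196 = 21.773 V; V_C = 120 × 376/1196 = 37.726 V.
P_out = V_A I_A + V_B I_B + V_C I_C = 35.518×1.49 + 21.773×2.02 + 37.726×4.93 = 52.922 + 43.981 + 185.99 = 282.89 W.
Ideal ⇒ P_in = P_out, so I_p = P_out/V_p = 282.89/120 = 2.36 A.

I_p ≈ 2.36 A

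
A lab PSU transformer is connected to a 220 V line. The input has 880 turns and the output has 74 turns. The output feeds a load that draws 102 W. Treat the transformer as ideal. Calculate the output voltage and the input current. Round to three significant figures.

V_out = V_in × N_out/N_in = 220 × 74/880 = 18.500 V.
I_out = P/V_out = 102/18.500 = 5.5135 A.
I_in = I_out × N_out/N_in = 5.5135 × 74/880 = 0.464 A.

V_out ≈ 18.5 V, I_in ≈ 0.464 A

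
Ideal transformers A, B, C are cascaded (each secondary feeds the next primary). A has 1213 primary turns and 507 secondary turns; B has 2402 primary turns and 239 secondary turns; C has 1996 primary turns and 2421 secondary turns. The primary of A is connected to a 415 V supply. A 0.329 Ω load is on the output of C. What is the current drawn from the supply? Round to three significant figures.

After A: V = 415.00 × 507/1213 = 173.46 V.
After B: V = 173.46 × 239/2402 = 17.259 V.
After C: V = 17.259 × 2421/1996 = 20.934 V.
I_load = 20.934/0.329 = 63.629 A, so P_out = 20.934 × 63.629 = 1332.0 W.
All ideal ⇒ P_in = P_out, so I_supply = 1332.0/415 = 3.21 A.

I_supply ≈ 3.21 A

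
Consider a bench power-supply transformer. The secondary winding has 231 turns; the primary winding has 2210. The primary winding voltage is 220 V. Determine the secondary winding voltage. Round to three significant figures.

V_s ≈ 23.0 V

V_s/V_p = N_s/N_p, so V_s = 220 × 231/2210 = 23.0 V.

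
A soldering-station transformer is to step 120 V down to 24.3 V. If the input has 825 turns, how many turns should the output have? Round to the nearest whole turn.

N_out/N_in = V_out/V_in, so N_out = 825 × 24.3/120 = 167.1 ≈ 167 turns.

N_out = 167 turns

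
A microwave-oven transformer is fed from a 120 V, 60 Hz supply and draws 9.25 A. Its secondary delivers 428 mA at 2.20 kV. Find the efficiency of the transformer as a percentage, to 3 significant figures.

P_in = 120 × 9.25 = 1110.00 W.
P_out = 2200 × 0.428 = 941.600 W.
η = P_out/P_in = 941.600/1110.00 = 0.848.

η ≈ 84.8%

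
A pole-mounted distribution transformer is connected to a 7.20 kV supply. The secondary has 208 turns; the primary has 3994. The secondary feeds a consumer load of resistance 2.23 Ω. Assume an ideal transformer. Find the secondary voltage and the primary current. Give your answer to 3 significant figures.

V_s = V_p × N_s/N_p = 7200 × 208/3994 = 374.96 V.
I_s = V_s/R = 374.96/2.23 = 168.14 A.
I_p = I_s × N_s/N_p = 168.14 × 208/3994 = 8.76 A.

V_s ≈ 375 V, I_p ≈ 8.76 A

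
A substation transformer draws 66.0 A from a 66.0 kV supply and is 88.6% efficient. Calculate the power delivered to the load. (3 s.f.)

P_out ≈ 3.86×10^6 W

P_in = V_p I_p = 66000 × 66.0 = 4.3560×10^6 W.
P_out = η P_in = 0.886 × 4.3560×10^6 = 3.86×10^6 W.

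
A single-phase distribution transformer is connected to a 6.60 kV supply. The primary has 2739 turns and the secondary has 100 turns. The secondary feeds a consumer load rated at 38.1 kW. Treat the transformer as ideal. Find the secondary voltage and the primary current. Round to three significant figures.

V_s ≈ 241 V, I_p ≈ 5.77 A

V_s = V_p × N_s/N_p = 6600 × 100/2739 = 240.96 V.
I_s = P/V_s = 38100/240.96 = 158.11 A.
I_p = I_s × N_s/N_p = 158.11 × 100/2739 = 5.77 A.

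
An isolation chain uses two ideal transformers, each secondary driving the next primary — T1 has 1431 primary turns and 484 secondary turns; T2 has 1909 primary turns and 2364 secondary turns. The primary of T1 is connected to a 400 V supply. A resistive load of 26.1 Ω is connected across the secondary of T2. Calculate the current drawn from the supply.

I_supply ≈ 2.69 A

After T1: V = 400.00 × 484/1431 = 135.29 V.
After T2: V = 135.29 × 2364/1909 = 167.54 V.
I_load = 167.54/26.1 = 6.4190 A, so P_out = 167.54 × 6.4190 = 1075.4 W.
All ideal ⇒ P_in = P_out, so I_supply = 1075.4/400 = 2.69 A.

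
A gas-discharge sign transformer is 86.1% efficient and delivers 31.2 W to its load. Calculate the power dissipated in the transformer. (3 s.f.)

P_in = P_out/η = 31.2/0.861 = 36.2369 W.
P_loss = P_in − P_out = 36.2369 − 31.2 = 5.04 W.

P_loss ≈ 5.04 W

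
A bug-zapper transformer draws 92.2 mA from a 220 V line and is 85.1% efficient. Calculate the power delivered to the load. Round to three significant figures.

P_out ≈ 17.3 W

P_in = V_p I_p = 220 × 0.0922 = 20.284 W.
P_out = η P_in = 0.851 × 20.284 = 17.3 W.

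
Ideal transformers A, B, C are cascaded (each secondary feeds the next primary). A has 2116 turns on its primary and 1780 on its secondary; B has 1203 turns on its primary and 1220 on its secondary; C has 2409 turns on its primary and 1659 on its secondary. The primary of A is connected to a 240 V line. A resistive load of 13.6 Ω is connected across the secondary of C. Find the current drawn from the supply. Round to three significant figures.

I_supply ≈ 6.09 A

After A: V = 240.00 × 1780/2116 = 201.89 V.
After B: V = 201.89 × 1220/1203 = 204.74 V.
After C: V = 204.74 × 1659/2409 = 141.00 V.
I_load = 141.00/13.6 = 10.368 A, so P_out = 141.00 × 10.368 = 1461.8 W.
All ideal ⇒ P_in = P_out, so I_supply = 1461.8/240 = 6.09 A.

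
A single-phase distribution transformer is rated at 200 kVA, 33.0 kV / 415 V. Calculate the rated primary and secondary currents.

I_p ≈ 6.06 A, I_s ≈ 482 A

I_p = S/V_p = 200000/33000 = 6.06 A.
I_s = S/V_s = 200000/415 = 482 A.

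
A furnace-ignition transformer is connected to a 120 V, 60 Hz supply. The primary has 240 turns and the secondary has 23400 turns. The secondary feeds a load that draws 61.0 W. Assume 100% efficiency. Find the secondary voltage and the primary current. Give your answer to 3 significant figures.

V_s ≈ 11700 V, I_p ≈ 0.508 A

V_s = V_p × N_s/N_p = 120 × 23400/240 = 11700 V.
I_s = P/V_s = 61.0/11700 = 0.0052137 A.
I_p = I_s × N_s/N_p = 0.0052137 × 23400/240 = 0.508 A.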